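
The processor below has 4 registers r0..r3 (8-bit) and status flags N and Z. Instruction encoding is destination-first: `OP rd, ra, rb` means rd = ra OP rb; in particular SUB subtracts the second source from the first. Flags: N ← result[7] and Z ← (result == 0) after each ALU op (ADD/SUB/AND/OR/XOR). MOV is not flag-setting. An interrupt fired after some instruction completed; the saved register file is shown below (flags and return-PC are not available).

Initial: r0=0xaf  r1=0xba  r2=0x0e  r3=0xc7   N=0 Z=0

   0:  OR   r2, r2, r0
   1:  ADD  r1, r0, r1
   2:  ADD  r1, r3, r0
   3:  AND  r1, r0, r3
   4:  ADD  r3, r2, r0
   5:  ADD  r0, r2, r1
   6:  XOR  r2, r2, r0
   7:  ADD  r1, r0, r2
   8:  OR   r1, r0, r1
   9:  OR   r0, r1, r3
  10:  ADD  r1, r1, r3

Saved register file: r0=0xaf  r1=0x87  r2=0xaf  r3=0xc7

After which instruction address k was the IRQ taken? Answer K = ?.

after  0: r0=0xaf r1=0xba r2=0xaf r3=0xc7  N=1 Z=0
after  1: r0=0xaf r1=0x69 r2=0xaf r3=0xc7  N=0 Z=0
after  2: r0=0xaf r1=0x76 r2=0xaf r3=0xc7  N=0 Z=0
after  3: r0=0xaf r1=0x87 r2=0xaf r3=0xc7  N=1 Z=0
-- IRQ taken; context saved, return-PC = 4 --

K = 3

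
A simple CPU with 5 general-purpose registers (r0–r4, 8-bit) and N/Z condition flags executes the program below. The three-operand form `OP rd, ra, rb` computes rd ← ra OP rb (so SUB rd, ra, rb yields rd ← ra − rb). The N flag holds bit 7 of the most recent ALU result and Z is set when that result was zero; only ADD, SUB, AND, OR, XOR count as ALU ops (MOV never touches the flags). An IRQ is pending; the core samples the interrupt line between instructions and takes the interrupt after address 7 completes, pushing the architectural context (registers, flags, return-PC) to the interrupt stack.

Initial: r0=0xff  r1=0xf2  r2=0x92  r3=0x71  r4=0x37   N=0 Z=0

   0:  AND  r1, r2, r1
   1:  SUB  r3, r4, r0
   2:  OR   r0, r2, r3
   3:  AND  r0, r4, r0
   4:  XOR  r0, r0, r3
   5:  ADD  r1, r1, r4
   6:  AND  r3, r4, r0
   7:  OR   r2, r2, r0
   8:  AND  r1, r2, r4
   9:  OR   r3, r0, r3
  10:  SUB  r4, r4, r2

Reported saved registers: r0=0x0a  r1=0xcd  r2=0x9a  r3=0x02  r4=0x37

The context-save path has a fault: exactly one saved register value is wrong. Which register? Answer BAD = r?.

BAD = r1

after  0: r0=0xff r1=0x92 r2=0x92 r3=0x71 r4=0x37  N=1 Z=0
after  1: r0=0xff r1=0x92 r2=0x92 r3=0x38 r4=0x37  N=0 Z=0
after  2: r0=0xba r1=0x92 r2=0x92 r3=0x38 r4=0x37  N=1 Z=0
after  3: r0=0x32 r1=0x92 r2=0x92 r3=0x38 r4=0x37  N=0 Z=0
after  4: r0=0x0a r1=0x92 r2=0x92 r3=0x38 r4=0x37  N=0 Z=0
after  5: r0=0x0a r1=0xc9 r2=0x92 r3=0x38 r4=0x37  N=1 Z=0
after  6: r0=0x0a r1=0xc9 r2=0x92 r3=0x02 r4=0x37  N=0 Z=0
after  7: r0=0x0a r1=0xc9 r2=0x9a r3=0x02 r4=0x37  N=1 Z=0
-- IRQ taken; context saved, return-PC = 8 --
mismatch: r1: reported 0xcd vs actual 0xc9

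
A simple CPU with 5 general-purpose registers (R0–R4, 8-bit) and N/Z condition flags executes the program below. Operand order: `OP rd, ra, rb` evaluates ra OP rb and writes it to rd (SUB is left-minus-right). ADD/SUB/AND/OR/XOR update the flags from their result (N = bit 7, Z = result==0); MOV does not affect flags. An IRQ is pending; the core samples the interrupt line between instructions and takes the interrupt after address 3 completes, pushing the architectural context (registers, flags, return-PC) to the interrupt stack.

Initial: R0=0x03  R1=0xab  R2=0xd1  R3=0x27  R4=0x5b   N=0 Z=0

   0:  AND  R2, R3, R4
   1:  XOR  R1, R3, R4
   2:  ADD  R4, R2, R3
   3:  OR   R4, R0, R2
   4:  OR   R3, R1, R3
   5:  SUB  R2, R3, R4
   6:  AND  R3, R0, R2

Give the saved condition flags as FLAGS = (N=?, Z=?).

after  0: R0=0x03 R1=0xab R2=0x03 R3=0x27 R4=0x5b  N=0 Z=0
after  1: R0=0x03 R1=0x7c R2=0x03 R3=0x27 R4=0x5b  N=0 Z=0
after  2: R0=0x03 R1=0x7c R2=0x03 R3=0x27 R4=0x2a  N=0 Z=0
after  3: R0=0x03 R1=0x7c R2=0x03 R3=0x27 R4=0x03  N=0 Z=0
-- IRQ taken; context saved, return-PC = 4 --

FLAGS = (N=0, Z=0)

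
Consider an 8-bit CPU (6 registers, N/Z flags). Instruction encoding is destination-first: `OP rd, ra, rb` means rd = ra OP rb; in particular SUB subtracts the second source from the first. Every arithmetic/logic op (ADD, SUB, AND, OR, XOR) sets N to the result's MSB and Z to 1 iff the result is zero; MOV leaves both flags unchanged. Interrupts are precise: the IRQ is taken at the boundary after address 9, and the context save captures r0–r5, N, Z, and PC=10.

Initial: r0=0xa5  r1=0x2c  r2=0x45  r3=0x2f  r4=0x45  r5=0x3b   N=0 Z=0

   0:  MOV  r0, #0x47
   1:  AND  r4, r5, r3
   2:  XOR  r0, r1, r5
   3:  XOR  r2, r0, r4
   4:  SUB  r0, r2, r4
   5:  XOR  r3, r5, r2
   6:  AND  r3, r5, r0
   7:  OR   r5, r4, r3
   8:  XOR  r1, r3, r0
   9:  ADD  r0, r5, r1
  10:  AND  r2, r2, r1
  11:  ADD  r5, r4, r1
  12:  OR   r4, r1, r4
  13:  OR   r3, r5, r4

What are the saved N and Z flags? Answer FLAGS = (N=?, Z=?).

FLAGS = (N=0, Z=0)

after  0: r0=0x47 r1=0x2c r2=0x45 r3=0x2f r4=0x45 r5=0x3b  N=0 Z=0
after  1: r0=0x47 r1=0x2c r2=0x45 r3=0x2f r4=0x2b r5=0x3b  N=0 Z=0
after  2: r0=0x17 r1=0x2c r2=0x45 r3=0x2f r4=0x2b r5=0x3b  N=0 Z=0
after  3: r0=0x17 r1=0x2c r2=0x3c r3=0x2f r4=0x2b r5=0x3b  N=0 Z=0
after  4: r0=0x11 r1=0x2c r2=0x3c r3=0x2f r4=0x2b r5=0x3b  N=0 Z=0
after  5: r0=0x11 r1=0x2c r2=0x3c r3=0x07 r4=0x2b r5=0x3b  N=0 Z=0
after  6: r0=0x11 r1=0x2c r2=0x3c r3=0x11 r4=0x2b r5=0x3b  N=0 Z=0
after  7: r0=0x11 r1=0x2c r2=0x3c r3=0x11 r4=0x2b r5=0x3b  N=0 Z=0
after  8: r0=0x11 r1=0x00 r2=0x3c r3=0x11 r4=0x2b r5=0x3b  N=0 Z=1
after  9: r0=0x3b r1=0x00 r2=0x3c r3=0x11 r4=0x2b r5=0x3b  N=0 Z=0
-- IRQ taken; context saved, return-PC = 10 --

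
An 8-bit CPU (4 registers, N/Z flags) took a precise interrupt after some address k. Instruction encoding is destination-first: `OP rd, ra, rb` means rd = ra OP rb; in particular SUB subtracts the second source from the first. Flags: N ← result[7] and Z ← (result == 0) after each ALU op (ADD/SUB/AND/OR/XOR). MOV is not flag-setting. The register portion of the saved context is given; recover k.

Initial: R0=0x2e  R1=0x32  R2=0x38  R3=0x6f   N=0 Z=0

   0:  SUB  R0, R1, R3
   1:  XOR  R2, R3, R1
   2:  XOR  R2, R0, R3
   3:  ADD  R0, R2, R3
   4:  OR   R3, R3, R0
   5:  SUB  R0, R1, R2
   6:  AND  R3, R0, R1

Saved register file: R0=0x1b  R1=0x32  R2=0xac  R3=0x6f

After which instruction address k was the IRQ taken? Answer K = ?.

K = 3

after  0: R0=0xc3 R1=0x32 R2=0x38 R3=0x6f  N=1 Z=0
after  1: R0=0xc3 R1=0x32 R2=0x5d R3=0x6f  N=0 Z=0
after  2: R0=0xc3 R1=0x32 R2=0xac R3=0x6f  N=1 Z=0
after  3: R0=0x1b R1=0x32 R2=0xac R3=0x6f  N=0 Z=0
-- IRQ taken; context saved, return-PC = 4 --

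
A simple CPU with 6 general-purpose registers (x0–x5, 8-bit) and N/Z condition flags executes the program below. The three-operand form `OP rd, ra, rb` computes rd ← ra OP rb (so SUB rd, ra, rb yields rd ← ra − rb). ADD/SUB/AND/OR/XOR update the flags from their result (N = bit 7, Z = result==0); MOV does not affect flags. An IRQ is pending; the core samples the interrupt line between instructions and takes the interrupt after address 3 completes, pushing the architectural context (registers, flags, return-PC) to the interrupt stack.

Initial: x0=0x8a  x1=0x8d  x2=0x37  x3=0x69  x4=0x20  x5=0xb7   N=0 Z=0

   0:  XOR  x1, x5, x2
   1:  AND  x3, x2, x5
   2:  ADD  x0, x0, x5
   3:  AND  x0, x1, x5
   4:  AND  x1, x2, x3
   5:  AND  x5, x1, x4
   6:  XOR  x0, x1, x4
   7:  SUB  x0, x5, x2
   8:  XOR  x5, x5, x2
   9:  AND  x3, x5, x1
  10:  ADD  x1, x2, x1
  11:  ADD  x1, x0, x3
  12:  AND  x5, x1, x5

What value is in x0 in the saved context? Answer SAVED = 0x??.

SAVED = 0x80

after  0: x0=0x8a x1=0x80 x2=0x37 x3=0x69 x4=0x20 x5=0xb7  N=1 Z=0
after  1: x0=0x8a x1=0x80 x2=0x37 x3=0x37 x4=0x20 x5=0xb7  N=0 Z=0
after  2: x0=0x41 x1=0x80 x2=0x37 x3=0x37 x4=0x20 x5=0xb7  N=0 Z=0
after  3: x0=0x80 x1=0x80 x2=0x37 x3=0x37 x4=0x20 x5=0xb7  N=1 Z=0
-- IRQ taken; context saved, return-PC = 4 --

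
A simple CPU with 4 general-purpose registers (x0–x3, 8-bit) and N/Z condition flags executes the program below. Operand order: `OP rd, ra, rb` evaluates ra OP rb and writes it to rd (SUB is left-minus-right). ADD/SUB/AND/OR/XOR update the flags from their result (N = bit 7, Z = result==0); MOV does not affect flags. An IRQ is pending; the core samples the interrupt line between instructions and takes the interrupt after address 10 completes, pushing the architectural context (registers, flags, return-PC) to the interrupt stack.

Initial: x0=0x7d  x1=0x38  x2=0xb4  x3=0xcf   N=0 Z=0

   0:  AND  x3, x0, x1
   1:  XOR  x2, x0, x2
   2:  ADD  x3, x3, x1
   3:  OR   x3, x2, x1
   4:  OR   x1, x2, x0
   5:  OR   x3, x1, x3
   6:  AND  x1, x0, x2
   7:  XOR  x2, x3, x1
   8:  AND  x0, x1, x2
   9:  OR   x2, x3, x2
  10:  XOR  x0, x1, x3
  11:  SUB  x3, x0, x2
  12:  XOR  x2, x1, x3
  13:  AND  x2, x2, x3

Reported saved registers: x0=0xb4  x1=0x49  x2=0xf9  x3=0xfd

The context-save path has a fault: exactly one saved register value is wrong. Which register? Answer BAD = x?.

after  0: x0=0x7d x1=0x38 x2=0xb4 x3=0x38  N=0 Z=0
after  1: x0=0x7d x1=0x38 x2=0xc9 x3=0x38  N=1 Z=0
after  2: x0=0x7d x1=0x38 x2=0xc9 x3=0x70  N=0 Z=0
after  3: x0=0x7d x1=0x38 x2=0xc9 x3=0xf9  N=1 Z=0
after  4: x0=0x7d x1=0xfd x2=0xc9 x3=0xf9  N=1 Z=0
after  5: x0=0x7d x1=0xfd x2=0xc9 x3=0xfd  N=1 Z=0
after  6: x0=0x7d x1=0x49 x2=0xc9 x3=0xfd  N=0 Z=0
after  7: x0=0x7d x1=0x49 x2=0xb4 x3=0xfd  N=1 Z=0
after  8: x0=0x00 x1=0x49 x2=0xb4 x3=0xfd  N=0 Z=1
after  9: x0=0x00 x1=0x49 x2=0xfd x3=0xfd  N=1 Z=0
after 10: x0=0xb4 x1=0x49 x2=0xfd x3=0xfd  N=1 Z=0
-- IRQ taken; context saved, return-PC = 11 --
mismatch: x2: reported 0xf9 vs actual 0xfd

BAD = x2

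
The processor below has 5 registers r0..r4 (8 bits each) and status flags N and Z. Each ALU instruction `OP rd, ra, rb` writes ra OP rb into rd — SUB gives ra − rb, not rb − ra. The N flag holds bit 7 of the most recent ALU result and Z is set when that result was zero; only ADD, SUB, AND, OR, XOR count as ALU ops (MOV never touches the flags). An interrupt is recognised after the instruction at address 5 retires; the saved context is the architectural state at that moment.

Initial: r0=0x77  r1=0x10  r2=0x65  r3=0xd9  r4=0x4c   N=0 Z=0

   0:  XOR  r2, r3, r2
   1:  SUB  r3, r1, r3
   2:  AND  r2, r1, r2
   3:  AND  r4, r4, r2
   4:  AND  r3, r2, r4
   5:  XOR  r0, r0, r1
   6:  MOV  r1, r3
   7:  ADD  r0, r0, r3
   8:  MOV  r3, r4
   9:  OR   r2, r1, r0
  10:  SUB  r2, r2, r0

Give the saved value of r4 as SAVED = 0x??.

SAVED = 0x00

after  0: r0=0x77 r1=0x10 r2=0xbc r3=0xd9 r4=0x4c  N=1 Z=0
after  1: r0=0x77 r1=0x10 r2=0xbc r3=0x37 r4=0x4c  N=0 Z=0
after  2: r0=0x77 r1=0x10 r2=0x10 r3=0x37 r4=0x4c  N=0 Z=0
after  3: r0=0x77 r1=0x10 r2=0x10 r3=0x37 r4=0x00  N=0 Z=1
after  4: r0=0x77 r1=0x10 r2=0x10 r3=0x00 r4=0x00  N=0 Z=1
after  5: r0=0x67 r1=0x10 r2=0x10 r3=0x00 r4=0x00  N=0 Z=0
-- IRQ taken; context saved, return-PC = 6 --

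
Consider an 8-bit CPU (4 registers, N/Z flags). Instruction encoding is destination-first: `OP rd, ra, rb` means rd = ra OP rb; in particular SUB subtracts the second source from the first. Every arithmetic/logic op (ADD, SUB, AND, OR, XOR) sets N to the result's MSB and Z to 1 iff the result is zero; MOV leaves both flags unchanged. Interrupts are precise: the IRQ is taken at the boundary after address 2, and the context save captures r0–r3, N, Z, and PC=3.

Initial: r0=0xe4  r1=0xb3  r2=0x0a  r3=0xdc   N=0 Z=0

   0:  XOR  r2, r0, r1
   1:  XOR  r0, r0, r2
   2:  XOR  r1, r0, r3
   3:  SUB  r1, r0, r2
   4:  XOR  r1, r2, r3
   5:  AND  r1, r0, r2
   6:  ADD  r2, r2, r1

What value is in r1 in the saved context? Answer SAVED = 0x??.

after  0: r0=0xe4 r1=0xb3 r2=0x57 r3=0xdc  N=0 Z=0
after  1: r0=0xb3 r1=0xb3 r2=0x57 r3=0xdc  N=1 Z=0
after  2: r0=0xb3 r1=0x6f r2=0x57 r3=0xdc  N=0 Z=0
-- IRQ taken; context saved, return-PC = 3 --

SAVED = 0x6f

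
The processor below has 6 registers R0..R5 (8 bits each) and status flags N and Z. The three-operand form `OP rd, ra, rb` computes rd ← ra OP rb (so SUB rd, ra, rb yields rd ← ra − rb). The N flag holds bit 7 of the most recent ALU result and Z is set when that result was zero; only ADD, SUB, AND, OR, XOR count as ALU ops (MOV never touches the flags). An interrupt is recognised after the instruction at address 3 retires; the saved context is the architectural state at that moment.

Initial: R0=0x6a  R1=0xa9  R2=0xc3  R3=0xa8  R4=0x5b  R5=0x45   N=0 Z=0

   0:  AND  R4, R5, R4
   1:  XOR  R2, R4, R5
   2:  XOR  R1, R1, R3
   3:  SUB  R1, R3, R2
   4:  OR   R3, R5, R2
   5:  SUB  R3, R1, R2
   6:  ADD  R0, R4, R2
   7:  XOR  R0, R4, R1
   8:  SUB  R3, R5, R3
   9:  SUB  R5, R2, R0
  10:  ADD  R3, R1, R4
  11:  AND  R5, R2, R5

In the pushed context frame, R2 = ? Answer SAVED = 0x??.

SAVED = 0x04

after  0: R0=0x6a R1=0xa9 R2=0xc3 R3=0xa8 R4=0x41 R5=0x45  N=0 Z=0
after  1: R0=0x6a R1=0xa9 R2=0x04 R3=0xa8 R4=0x41 R5=0x45  N=0 Z=0
after  2: R0=0x6a R1=0x01 R2=0x04 R3=0xa8 R4=0x41 R5=0x45  N=0 Z=0
after  3: R0=0x6a R1=0xa4 R2=0x04 R3=0xa8 R4=0x41 R5=0x45  N=1 Z=0
-- IRQ taken; context saved, return-PC = 4 --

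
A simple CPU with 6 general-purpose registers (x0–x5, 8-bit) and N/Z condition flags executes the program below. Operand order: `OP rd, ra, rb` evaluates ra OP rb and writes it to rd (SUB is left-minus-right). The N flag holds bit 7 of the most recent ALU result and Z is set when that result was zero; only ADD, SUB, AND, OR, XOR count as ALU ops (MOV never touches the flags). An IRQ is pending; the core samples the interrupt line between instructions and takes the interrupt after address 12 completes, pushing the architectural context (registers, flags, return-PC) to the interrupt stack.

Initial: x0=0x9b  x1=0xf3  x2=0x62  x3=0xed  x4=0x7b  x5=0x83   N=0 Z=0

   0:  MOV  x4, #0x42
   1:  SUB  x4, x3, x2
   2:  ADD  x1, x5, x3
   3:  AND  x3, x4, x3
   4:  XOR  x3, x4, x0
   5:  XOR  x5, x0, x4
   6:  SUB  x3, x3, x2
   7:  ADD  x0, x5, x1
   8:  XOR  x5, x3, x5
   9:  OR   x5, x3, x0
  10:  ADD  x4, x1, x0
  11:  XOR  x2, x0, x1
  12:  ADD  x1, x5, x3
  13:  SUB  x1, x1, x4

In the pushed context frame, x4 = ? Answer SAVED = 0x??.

SAVED = 0xf0

after  0: x0=0x9b x1=0xf3 x2=0x62 x3=0xed x4=0x42 x5=0x83  N=0 Z=0
after  1: x0=0x9b x1=0xf3 x2=0x62 x3=0xed x4=0x8b x5=0x83  N=1 Z=0
after  2: x0=0x9b x1=0x70 x2=0x62 x3=0xed x4=0x8b x5=0x83  N=0 Z=0
after  3: x0=0x9b x1=0x70 x2=0x62 x3=0x89 x4=0x8b x5=0x83  N=1 Z=0
after  4: x0=0x9b x1=0x70 x2=0x62 x3=0x10 x4=0x8b x5=0x83  N=0 Z=0
after  5: x0=0x9b x1=0x70 x2=0x62 x3=0x10 x4=0x8b x5=0x10  N=0 Z=0
after  6: x0=0x9b x1=0x70 x2=0x62 x3=0xae x4=0x8b x5=0x10  N=1 Z=0
after  7: x0=0x80 x1=0x70 x2=0x62 x3=0xae x4=0x8b x5=0x10  N=1 Z=0
after  8: x0=0x80 x1=0x70 x2=0x62 x3=0xae x4=0x8b x5=0xbe  N=1 Z=0
after  9: x0=0x80 x1=0x70 x2=0x62 x3=0xae x4=0x8b x5=0xae  N=1 Z=0
after 10: x0=0x80 x1=0x70 x2=0x62 x3=0xae x4=0xf0 x5=0xae  N=1 Z=0
after 11: x0=0x80 x1=0x70 x2=0xf0 x3=0xae x4=0xf0 x5=0xae  N=1 Z=0
after 12: x0=0x80 x1=0x5c x2=0xf0 x3=0xae x4=0xf0 x5=0xae  N=0 Z=0
-- IRQ taken; context saved, return-PC = 13 --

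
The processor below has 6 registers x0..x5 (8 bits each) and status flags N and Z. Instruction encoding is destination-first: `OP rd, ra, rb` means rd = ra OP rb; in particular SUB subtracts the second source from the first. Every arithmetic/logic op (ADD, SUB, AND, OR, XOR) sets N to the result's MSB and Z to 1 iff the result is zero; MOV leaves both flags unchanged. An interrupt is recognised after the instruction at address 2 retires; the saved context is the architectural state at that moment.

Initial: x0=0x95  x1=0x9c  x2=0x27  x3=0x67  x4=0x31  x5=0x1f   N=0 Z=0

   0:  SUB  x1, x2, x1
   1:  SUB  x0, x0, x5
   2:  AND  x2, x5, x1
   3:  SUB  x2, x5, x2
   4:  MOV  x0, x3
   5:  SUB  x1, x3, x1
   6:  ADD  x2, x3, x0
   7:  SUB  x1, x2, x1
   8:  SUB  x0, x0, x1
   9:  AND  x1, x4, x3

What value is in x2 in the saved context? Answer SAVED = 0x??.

SAVED = 0x0b

after  0: x0=0x95 x1=0x8b x2=0x27 x3=0x67 x4=0x31 x5=0x1f  N=1 Z=0
after  1: x0=0x76 x1=0x8b x2=0x27 x3=0x67 x4=0x31 x5=0x1f  N=0 Z=0
after  2: x0=0x76 x1=0x8b x2=0x0b x3=0x67 x4=0x31 x5=0x1f  N=0 Z=0
-- IRQ taken; context saved, return-PC = 3 --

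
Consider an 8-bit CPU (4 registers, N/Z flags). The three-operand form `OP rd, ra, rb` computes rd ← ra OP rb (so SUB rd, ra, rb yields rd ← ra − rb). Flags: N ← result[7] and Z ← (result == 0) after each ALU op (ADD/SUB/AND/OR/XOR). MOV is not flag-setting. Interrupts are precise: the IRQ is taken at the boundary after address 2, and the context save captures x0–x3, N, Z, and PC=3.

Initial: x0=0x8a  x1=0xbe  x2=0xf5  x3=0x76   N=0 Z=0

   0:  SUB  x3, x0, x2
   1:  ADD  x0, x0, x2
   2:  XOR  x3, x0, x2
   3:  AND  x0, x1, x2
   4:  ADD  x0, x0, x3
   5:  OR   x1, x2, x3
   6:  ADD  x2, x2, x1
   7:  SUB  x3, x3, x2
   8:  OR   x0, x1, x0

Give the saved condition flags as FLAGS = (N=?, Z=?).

after  0: x0=0x8a x1=0xbe x2=0xf5 x3=0x95  N=1 Z=0
after  1: x0=0x7f x1=0xbe x2=0xf5 x3=0x95  N=0 Z=0
after  2: x0=0x7f x1=0xbe x2=0xf5 x3=0x8a  N=1 Z=0
-- IRQ taken; context saved, return-PC = 3 --

FLAGS = (N=1, Z=0)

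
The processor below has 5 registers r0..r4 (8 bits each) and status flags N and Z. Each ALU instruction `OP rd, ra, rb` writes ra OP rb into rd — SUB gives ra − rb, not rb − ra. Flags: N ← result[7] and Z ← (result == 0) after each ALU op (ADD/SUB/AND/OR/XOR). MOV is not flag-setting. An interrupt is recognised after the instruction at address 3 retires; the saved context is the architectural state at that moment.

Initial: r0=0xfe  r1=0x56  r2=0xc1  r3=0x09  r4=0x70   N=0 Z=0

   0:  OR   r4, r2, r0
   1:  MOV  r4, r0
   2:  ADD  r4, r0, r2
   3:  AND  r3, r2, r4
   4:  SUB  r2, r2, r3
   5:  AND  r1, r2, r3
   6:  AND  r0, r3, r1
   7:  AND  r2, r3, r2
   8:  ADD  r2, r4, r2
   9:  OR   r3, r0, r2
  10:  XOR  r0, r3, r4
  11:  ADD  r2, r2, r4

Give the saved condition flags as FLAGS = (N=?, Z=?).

after  0: r0=0xfe r1=0x56 r2=0xc1 r3=0x09 r4=0xff  N=1 Z=0
after  1: r0=0xfe r1=0x56 r2=0xc1 r3=0x09 r4=0xfe  N=1 Z=0
after  2: r0=0xfe r1=0x56 r2=0xc1 r3=0x09 r4=0xbf  N=1 Z=0
after  3: r0=0xfe r1=0x56 r2=0xc1 r3=0x81 r4=0xbf  N=1 Z=0
-- IRQ taken; context saved, return-PC = 4 --

FLAGS = (N=1, Z=0)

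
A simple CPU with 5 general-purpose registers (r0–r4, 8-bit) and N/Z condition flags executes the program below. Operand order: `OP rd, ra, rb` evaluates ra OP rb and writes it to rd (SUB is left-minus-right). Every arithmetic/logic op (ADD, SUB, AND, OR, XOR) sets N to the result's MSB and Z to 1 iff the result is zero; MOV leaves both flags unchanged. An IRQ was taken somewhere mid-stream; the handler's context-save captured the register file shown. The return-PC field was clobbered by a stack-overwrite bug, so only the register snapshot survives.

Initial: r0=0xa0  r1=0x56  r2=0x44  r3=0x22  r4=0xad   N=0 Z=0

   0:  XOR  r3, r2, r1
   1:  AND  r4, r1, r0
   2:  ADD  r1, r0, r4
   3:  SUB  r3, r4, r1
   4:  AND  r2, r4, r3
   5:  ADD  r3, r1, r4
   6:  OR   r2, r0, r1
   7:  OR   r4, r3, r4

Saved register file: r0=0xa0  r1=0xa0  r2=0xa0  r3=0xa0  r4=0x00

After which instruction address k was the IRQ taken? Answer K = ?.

K = 6

after  0: r0=0xa0 r1=0x56 r2=0x44 r3=0x12 r4=0xad  N=0 Z=0
after  1: r0=0xa0 r1=0x56 r2=0x44 r3=0x12 r4=0x00  N=0 Z=1
after  2: r0=0xa0 r1=0xa0 r2=0x44 r3=0x12 r4=0x00  N=1 Z=0
after  3: r0=0xa0 r1=0xa0 r2=0x44 r3=0x60 r4=0x00  N=0 Z=0
after  4: r0=0xa0 r1=0xa0 r2=0x00 r3=0x60 r4=0x00  N=0 Z=1
after  5: r0=0xa0 r1=0xa0 r2=0x00 r3=0xa0 r4=0x00  N=1 Z=0
after  6: r0=0xa0 r1=0xa0 r2=0xa0 r3=0xa0 r4=0x00  N=1 Z=0
-- IRQ taken; context saved, return-PC = 7 --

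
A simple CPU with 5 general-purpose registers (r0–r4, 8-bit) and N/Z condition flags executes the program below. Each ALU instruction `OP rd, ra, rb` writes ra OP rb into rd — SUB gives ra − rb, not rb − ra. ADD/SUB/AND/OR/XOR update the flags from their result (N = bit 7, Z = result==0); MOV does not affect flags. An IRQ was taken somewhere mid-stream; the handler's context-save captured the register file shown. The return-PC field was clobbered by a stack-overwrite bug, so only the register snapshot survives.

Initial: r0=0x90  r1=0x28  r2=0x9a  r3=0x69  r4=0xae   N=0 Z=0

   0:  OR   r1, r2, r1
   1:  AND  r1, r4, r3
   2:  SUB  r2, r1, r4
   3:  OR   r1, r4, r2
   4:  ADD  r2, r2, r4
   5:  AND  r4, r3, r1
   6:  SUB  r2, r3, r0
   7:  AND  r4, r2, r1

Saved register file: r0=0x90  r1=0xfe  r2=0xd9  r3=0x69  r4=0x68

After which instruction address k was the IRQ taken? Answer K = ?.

K = 6

after  0: r0=0x90 r1=0xba r2=0x9a r3=0x69 r4=0xae  N=1 Z=0
after  1: r0=0x90 r1=0x28 r2=0x9a r3=0x69 r4=0xae  N=0 Z=0
after  2: r0=0x90 r1=0x28 r2=0x7a r3=0x69 r4=0xae  N=0 Z=0
after  3: r0=0x90 r1=0xfe r2=0x7a r3=0x69 r4=0xae  N=1 Z=0
after  4: r0=0x90 r1=0xfe r2=0x28 r3=0x69 r4=0xae  N=0 Z=0
after  5: r0=0x90 r1=0xfe r2=0x28 r3=0x69 r4=0x68  N=0 Z=0
after  6: r0=0x90 r1=0xfe r2=0xd9 r3=0x69 r4=0x68  N=1 Z=0
-- IRQ taken; context saved, return-PC = 7 --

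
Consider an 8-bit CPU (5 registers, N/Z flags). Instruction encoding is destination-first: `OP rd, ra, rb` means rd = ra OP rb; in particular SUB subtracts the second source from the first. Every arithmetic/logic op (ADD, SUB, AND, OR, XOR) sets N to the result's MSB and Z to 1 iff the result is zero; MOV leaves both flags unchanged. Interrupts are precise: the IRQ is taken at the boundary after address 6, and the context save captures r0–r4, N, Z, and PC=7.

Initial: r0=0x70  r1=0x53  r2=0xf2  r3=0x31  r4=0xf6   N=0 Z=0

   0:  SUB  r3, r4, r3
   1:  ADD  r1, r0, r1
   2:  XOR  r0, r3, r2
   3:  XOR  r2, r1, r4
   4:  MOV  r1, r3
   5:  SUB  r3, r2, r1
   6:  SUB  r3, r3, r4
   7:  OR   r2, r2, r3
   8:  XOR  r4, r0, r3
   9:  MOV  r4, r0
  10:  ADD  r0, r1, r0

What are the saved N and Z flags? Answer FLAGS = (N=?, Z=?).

after  0: r0=0x70 r1=0x53 r2=0xf2 r3=0xc5 r4=0xf6  N=1 Z=0
after  1: r0=0x70 r1=0xc3 r2=0xf2 r3=0xc5 r4=0xf6  N=1 Z=0
after  2: r0=0x37 r1=0xc3 r2=0xf2 r3=0xc5 r4=0xf6  N=0 Z=0
after  3: r0=0x37 r1=0xc3 r2=0x35 r3=0xc5 r4=0xf6  N=0 Z=0
after  4: r0=0x37 r1=0xc5 r2=0x35 r3=0xc5 r4=0xf6  N=0 Z=0
after  5: r0=0x37 r1=0xc5 r2=0x35 r3=0x70 r4=0xf6  N=0 Z=0
after  6: r0=0x37 r1=0xc5 r2=0x35 r3=0x7a r4=0xf6  N=0 Z=0
-- IRQ taken; context saved, return-PC = 7 --

FLAGS = (N=0, Z=0)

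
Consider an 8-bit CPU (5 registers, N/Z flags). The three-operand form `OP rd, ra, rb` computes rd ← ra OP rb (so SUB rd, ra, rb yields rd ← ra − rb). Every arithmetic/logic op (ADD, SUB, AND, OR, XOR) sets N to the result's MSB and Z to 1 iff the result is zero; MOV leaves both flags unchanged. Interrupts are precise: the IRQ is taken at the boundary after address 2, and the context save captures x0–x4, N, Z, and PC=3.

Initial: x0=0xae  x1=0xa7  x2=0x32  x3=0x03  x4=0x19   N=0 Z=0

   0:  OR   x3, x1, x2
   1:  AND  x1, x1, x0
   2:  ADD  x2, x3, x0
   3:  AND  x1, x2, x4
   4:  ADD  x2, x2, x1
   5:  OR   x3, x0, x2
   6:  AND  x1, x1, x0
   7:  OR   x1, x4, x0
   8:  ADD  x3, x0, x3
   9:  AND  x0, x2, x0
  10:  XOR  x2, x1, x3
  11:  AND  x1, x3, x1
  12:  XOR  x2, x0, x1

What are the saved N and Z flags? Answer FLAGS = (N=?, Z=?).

FLAGS = (N=0, Z=0)

after  0: x0=0xae x1=0xa7 x2=0x32 x3=0xb7 x4=0x19  N=1 Z=0
after  1: x0=0xae x1=0xa6 x2=0x32 x3=0xb7 x4=0x19  N=1 Z=0
after  2: x0=0xae x1=0xa6 x2=0x65 x3=0xb7 x4=0x19  N=0 Z=0
-- IRQ taken; context saved, return-PC = 3 --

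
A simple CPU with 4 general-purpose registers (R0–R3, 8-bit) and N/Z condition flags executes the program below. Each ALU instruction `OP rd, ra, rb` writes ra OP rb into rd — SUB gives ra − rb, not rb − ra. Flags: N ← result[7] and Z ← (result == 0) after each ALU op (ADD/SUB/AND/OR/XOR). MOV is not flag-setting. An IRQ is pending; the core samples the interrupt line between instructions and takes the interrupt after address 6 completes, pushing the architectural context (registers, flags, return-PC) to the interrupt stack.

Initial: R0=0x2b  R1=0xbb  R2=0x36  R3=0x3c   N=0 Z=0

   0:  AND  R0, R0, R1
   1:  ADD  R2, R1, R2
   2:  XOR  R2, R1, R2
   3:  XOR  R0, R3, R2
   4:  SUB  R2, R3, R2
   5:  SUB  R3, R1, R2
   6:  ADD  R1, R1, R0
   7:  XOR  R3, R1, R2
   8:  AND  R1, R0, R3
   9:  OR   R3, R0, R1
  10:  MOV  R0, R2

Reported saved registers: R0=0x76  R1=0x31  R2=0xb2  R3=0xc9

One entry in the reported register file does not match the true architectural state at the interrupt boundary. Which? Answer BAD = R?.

after  0: R0=0x2b R1=0xbb R2=0x36 R3=0x3c  N=0 Z=0
after  1: R0=0x2b R1=0xbb R2=0xf1 R3=0x3c  N=1 Z=0
after  2: R0=0x2b R1=0xbb R2=0x4a R3=0x3c  N=0 Z=0
after  3: R0=0x76 R1=0xbb R2=0x4a R3=0x3c  N=0 Z=0
after  4: R0=0x76 R1=0xbb R2=0xf2 R3=0x3c  N=1 Z=0
after  5: R0=0x76 R1=0xbb R2=0xf2 R3=0xc9  N=1 Z=0
after  6: R0=0x76 R1=0x31 R2=0xf2 R3=0xc9  N=0 Z=0
-- IRQ taken; context saved, return-PC = 7 --
mismatch: R2: reported 0xb2 vs actual 0xf2

BAD = R2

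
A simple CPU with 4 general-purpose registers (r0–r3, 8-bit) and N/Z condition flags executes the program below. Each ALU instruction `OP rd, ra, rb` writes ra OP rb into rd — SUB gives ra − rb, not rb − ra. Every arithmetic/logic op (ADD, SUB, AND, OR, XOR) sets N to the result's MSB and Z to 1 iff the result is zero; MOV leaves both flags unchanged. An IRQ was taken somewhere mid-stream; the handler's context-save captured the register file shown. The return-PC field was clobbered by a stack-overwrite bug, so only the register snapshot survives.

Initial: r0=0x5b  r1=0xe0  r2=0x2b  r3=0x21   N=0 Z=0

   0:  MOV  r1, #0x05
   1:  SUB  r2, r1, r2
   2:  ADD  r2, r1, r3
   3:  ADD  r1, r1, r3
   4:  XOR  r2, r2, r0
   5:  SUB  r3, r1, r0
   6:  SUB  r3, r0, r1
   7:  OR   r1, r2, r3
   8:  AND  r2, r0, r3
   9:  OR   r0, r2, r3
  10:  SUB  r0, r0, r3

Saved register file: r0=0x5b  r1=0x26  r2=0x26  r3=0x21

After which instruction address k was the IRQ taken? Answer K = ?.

K = 3

after  0: r0=0x5b r1=0x05 r2=0x2b r3=0x21  N=0 Z=0
after  1: r0=0x5b r1=0x05 r2=0xda r3=0x21  N=1 Z=0
after  2: r0=0x5b r1=0x05 r2=0x26 r3=0x21  N=0 Z=0
after  3: r0=0x5b r1=0x26 r2=0x26 r3=0x21  N=0 Z=0
-- IRQ taken; context saved, return-PC = 4 --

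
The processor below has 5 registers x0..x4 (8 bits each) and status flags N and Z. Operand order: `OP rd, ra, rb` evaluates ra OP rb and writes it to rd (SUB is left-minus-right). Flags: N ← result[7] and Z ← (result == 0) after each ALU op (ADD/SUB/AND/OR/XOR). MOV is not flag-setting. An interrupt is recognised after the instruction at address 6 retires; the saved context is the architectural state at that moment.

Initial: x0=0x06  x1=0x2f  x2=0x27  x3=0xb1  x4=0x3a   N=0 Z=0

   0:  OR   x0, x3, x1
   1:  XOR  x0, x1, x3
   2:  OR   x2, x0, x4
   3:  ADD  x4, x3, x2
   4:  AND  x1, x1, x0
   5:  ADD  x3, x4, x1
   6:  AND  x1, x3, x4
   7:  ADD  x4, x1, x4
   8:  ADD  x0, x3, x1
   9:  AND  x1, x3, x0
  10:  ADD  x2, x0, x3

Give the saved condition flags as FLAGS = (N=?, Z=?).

after  0: x0=0xbf x1=0x2f x2=0x27 x3=0xb1 x4=0x3a  N=1 Z=0
after  1: x0=0x9e x1=0x2f x2=0x27 x3=0xb1 x4=0x3a  N=1 Z=0
after  2: x0=0x9e x1=0x2f x2=0xbe x3=0xb1 x4=0x3a  N=1 Z=0
after  3: x0=0x9e x1=0x2f x2=0xbe x3=0xb1 x4=0x6f  N=0 Z=0
after  4: x0=0x9e x1=0x0e x2=0xbe x3=0xb1 x4=0x6f  N=0 Z=0
after  5: x0=0x9e x1=0x0e x2=0xbe x3=0x7d x4=0x6f  N=0 Z=0
after  6: x0=0x9e x1=0x6d x2=0xbe x3=0x7d x4=0x6f  N=0 Z=0
-- IRQ taken; context saved, return-PC = 7 --

FLAGS = (N=0, Z=0)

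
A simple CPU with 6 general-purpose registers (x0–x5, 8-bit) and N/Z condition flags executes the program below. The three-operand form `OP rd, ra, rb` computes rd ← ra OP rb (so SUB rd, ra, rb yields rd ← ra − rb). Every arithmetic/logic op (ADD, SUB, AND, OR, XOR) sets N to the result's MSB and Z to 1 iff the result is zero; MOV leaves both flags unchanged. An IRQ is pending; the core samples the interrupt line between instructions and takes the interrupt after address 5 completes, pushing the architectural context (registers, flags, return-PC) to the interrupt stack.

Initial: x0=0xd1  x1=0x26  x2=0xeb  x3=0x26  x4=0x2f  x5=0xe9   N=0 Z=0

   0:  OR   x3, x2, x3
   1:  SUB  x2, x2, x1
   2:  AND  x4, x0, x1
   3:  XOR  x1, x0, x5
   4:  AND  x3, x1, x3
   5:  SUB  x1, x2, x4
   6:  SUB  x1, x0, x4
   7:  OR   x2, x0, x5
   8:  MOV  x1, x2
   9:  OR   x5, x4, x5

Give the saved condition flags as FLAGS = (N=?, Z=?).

FLAGS = (N=1, Z=0)

after  0: x0=0xd1 x1=0x26 x2=0xeb x3=0xef x4=0x2f x5=0xe9  N=1 Z=0
after  1: x0=0xd1 x1=0x26 x2=0xc5 x3=0xef x4=0x2f x5=0xe9  N=1 Z=0
after  2: x0=0xd1 x1=0x26 x2=0xc5 x3=0xef x4=0x00 x5=0xe9  N=0 Z=1
after  3: x0=0xd1 x1=0x38 x2=0xc5 x3=0xef x4=0x00 x5=0xe9  N=0 Z=0
after  4: x0=0xd1 x1=0x38 x2=0xc5 x3=0x28 x4=0x00 x5=0xe9  N=0 Z=0
after  5: x0=0xd1 x1=0xc5 x2=0xc5 x3=0x28 x4=0x00 x5=0xe9  N=1 Z=0
-- IRQ taken; context saved, return-PC = 6 --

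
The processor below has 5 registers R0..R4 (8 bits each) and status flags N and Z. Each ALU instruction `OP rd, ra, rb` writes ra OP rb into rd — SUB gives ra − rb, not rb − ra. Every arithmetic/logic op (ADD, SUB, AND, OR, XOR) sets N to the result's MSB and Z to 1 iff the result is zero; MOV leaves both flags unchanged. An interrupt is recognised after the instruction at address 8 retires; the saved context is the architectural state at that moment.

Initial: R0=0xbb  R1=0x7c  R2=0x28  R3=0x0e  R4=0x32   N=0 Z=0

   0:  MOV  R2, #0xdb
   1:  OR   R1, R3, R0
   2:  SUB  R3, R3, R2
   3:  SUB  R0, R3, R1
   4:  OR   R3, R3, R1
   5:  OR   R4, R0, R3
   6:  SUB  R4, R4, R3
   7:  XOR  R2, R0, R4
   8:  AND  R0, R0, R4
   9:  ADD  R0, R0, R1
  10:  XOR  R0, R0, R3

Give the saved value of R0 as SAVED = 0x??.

after  0: R0=0xbb R1=0x7c R2=0xdb R3=0x0e R4=0x32  N=0 Z=0
after  1: R0=0xbb R1=0xbf R2=0xdb R3=0x0e R4=0x32  N=1 Z=0
after  2: R0=0xbb R1=0xbf R2=0xdb R3=0x33 R4=0x32  N=0 Z=0
after  3: R0=0x74 R1=0xbf R2=0xdb R3=0x33 R4=0x32  N=0 Z=0
after  4: R0=0x74 R1=0xbf R2=0xdb R3=0xbf R4=0x32  N=1 Z=0
after  5: R0=0x74 R1=0xbf R2=0xdb R3=0xbf R4=0xff  N=1 Z=0
after  6: R0=0x74 R1=0xbf R2=0xdb R3=0xbf R4=0x40  N=0 Z=0
after  7: R0=0x74 R1=0xbf R2=0x34 R3=0xbf R4=0x40  N=0 Z=0
after  8: R0=0x40 R1=0xbf R2=0x34 R3=0xbf R4=0x40  N=0 Z=0
-- IRQ taken; context saved, return-PC = 9 --

SAVED = 0x40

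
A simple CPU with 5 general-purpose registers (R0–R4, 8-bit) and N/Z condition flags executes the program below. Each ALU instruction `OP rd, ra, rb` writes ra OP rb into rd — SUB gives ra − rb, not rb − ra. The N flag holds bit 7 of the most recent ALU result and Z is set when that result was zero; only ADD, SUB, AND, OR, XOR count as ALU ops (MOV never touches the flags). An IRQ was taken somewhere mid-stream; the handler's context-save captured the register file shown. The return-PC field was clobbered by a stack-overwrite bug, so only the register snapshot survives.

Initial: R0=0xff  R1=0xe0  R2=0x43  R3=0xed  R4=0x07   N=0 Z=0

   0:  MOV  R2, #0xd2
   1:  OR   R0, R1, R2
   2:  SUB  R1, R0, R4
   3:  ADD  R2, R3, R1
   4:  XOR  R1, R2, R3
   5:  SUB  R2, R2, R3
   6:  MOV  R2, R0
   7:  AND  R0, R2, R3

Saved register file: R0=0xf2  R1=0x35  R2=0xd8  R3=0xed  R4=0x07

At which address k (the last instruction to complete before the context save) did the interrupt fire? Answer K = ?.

K = 4

after  0: R0=0xff R1=0xe0 R2=0xd2 R3=0xed R4=0x07  N=0 Z=0
after  1: R0=0xf2 R1=0xe0 R2=0xd2 R3=0xed R4=0x07  N=1 Z=0
after  2: R0=0xf2 R1=0xeb R2=0xd2 R3=0xed R4=0x07  N=1 Z=0
after  3: R0=0xf2 R1=0xeb R2=0xd8 R3=0xed R4=0x07  N=1 Z=0
after  4: R0=0xf2 R1=0x35 R2=0xd8 R3=0xed R4=0x07  N=0 Z=0
-- IRQ taken; context saved, return-PC = 5 --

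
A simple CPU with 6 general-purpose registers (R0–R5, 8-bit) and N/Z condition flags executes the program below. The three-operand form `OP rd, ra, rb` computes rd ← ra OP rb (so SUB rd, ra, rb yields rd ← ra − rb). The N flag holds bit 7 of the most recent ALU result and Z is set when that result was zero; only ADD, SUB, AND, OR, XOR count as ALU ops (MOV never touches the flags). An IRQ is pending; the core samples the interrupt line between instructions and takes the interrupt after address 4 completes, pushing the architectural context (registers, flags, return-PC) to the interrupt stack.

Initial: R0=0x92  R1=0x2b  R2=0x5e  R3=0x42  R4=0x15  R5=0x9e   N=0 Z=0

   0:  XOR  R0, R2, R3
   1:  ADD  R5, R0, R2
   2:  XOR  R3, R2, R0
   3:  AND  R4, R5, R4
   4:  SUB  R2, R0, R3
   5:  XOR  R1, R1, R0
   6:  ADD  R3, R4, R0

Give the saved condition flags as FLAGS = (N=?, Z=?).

FLAGS = (N=1, Z=0)

after  0: R0=0x1c R1=0x2b R2=0x5e R3=0x42 R4=0x15 R5=0x9e  N=0 Z=0
after  1: R0=0x1c R1=0x2b R2=0x5e R3=0x42 R4=0x15 R5=0x7a  N=0 Z=0
after  2: R0=0x1c R1=0x2b R2=0x5e R3=0x42 R4=0x15 R5=0x7a  N=0 Z=0
after  3: R0=0x1c R1=0x2b R2=0x5e R3=0x42 R4=0x10 R5=0x7a  N=0 Z=0
after  4: R0=0x1c R1=0x2b R2=0xda R3=0x42 R4=0x10 R5=0x7a  N=1 Z=0
-- IRQ taken; context saved, return-PC = 5 --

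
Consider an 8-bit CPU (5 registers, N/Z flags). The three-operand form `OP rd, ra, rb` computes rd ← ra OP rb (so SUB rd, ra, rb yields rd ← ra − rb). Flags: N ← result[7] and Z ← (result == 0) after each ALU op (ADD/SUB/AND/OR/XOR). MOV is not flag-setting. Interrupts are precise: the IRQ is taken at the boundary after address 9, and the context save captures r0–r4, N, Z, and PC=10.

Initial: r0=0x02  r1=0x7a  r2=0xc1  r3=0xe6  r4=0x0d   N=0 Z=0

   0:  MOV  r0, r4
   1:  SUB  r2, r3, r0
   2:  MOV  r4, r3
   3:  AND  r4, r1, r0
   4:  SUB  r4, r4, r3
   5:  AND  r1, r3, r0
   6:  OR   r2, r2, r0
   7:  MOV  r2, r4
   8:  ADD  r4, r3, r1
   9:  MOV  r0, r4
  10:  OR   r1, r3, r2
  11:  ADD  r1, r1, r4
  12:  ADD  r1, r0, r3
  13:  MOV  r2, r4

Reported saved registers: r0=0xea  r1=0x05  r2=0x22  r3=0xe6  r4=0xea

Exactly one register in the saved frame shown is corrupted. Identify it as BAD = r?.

BAD = r1

after  0: r0=0x0d r1=0x7a r2=0xc1 r3=0xe6 r4=0x0d  N=0 Z=0
after  1: r0=0x0d r1=0x7a r2=0xd9 r3=0xe6 r4=0x0d  N=1 Z=0
after  2: r0=0x0d r1=0x7a r2=0xd9 r3=0xe6 r4=0xe6  N=1 Z=0
after  3: r0=0x0d r1=0x7a r2=0xd9 r3=0xe6 r4=0x08  N=0 Z=0
after  4: r0=0x0d r1=0x7a r2=0xd9 r3=0xe6 r4=0x22  N=0 Z=0
after  5: r0=0x0d r1=0x04 r2=0xd9 r3=0xe6 r4=0x22  N=0 Z=0
after  6: r0=0x0d r1=0x04 r2=0xdd r3=0xe6 r4=0x22  N=1 Z=0
after  7: r0=0x0d r1=0x04 r2=0x22 r3=0xe6 r4=0x22  N=1 Z=0
after  8: r0=0x0d r1=0x04 r2=0x22 r3=0xe6 r4=0xea  N=1 Z=0
after  9: r0=0xea r1=0x04 r2=0x22 r3=0xe6 r4=0xea  N=1 Z=0
-- IRQ taken; context saved, return-PC = 10 --
mismatch: r1: reported 0x05 vs actual 0x04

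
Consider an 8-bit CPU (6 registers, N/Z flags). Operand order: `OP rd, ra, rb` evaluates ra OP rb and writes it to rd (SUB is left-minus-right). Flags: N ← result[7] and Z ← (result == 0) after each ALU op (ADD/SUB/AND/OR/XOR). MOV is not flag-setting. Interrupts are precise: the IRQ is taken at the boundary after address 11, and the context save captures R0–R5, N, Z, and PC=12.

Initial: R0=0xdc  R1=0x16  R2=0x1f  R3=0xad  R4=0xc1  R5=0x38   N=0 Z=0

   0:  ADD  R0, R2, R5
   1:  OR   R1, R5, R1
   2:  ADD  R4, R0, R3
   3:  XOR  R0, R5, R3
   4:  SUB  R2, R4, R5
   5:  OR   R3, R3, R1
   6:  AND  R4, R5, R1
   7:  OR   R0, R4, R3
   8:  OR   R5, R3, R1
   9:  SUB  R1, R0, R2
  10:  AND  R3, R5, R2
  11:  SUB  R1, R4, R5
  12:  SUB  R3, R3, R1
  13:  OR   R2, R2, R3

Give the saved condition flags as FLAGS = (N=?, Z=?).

FLAGS = (N=0, Z=0)

after  0: R0=0x57 R1=0x16 R2=0x1f R3=0xad R4=0xc1 R5=0x38  N=0 Z=0
after  1: R0=0x57 R1=0x3e R2=0x1f R3=0xad R4=0xc1 R5=0x38  N=0 Z=0
after  2: R0=0x57 R1=0x3e R2=0x1f R3=0xad R4=0x04 R5=0x38  N=0 Z=0
after  3: R0=0x95 R1=0x3e R2=0x1f R3=0xad R4=0x04 R5=0x38  N=1 Z=0
after  4: R0=0x95 R1=0x3e R2=0xcc R3=0xad R4=0x04 R5=0x38  N=1 Z=0
after  5: R0=0x95 R1=0x3e R2=0xcc R3=0xbf R4=0x04 R5=0x38  N=1 Z=0
after  6: R0=0x95 R1=0x3e R2=0xcc R3=0xbf R4=0x38 R5=0x38  N=0 Z=0
after  7: R0=0xbf R1=0x3e R2=0xcc R3=0xbf R4=0x38 R5=0x38  N=1 Z=0
after  8: R0=0xbf R1=0x3e R2=0xcc R3=0xbf R4=0x38 R5=0xbf  N=1 Z=0
after  9: R0=0xbf R1=0xf3 R2=0xcc R3=0xbf R4=0x38 R5=0xbf  N=1 Z=0
after 10: R0=0xbf R1=0xf3 R2=0xcc R3=0x8c R4=0x38 R5=0xbf  N=1 Z=0
after 11: R0=0xbf R1=0x79 R2=0xcc R3=0x8c R4=0x38 R5=0xbf  N=0 Z=0
-- IRQ taken; context saved, return-PC = 12 --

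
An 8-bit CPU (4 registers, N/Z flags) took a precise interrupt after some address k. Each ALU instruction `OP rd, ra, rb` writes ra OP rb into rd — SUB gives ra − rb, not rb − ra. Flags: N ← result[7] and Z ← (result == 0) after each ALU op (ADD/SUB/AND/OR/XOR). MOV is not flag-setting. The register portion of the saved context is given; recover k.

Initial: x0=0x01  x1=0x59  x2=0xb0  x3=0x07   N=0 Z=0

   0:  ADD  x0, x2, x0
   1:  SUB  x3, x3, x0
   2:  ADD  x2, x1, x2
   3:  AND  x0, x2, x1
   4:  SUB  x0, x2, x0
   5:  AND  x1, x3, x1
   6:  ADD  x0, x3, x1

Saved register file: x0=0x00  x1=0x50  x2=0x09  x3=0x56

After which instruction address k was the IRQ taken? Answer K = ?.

K = 5

after  0: x0=0xb1 x1=0x59 x2=0xb0 x3=0x07  N=1 Z=0
after  1: x0=0xb1 x1=0x59 x2=0xb0 x3=0x56  N=0 Z=0
after  2: x0=0xb1 x1=0x59 x2=0x09 x3=0x56  N=0 Z=0
after  3: x0=0x09 x1=0x59 x2=0x09 x3=0x56  N=0 Z=0
after  4: x0=0x00 x1=0x59 x2=0x09 x3=0x56  N=0 Z=1
after  5: x0=0x00 x1=0x50 x2=0x09 x3=0x56  N=0 Z=0
-- IRQ taken; context saved, return-PC = 6 --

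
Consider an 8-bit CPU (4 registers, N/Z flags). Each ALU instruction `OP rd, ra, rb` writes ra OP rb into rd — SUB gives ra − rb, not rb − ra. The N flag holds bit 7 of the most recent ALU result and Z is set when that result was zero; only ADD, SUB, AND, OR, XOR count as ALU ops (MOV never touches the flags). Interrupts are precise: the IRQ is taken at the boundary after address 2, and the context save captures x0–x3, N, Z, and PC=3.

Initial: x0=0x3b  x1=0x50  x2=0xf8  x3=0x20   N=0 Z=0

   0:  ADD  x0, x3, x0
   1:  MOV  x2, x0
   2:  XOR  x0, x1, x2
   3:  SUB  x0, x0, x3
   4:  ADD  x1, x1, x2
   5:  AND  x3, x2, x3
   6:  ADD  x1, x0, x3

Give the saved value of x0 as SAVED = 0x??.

after  0: x0=0x5b x1=0x50 x2=0xf8 x3=0x20  N=0 Z=0
after  1: x0=0x5b x1=0x50 x2=0x5b x3=0x20  N=0 Z=0
after  2: x0=0x0b x1=0x50 x2=0x5b x3=0x20  N=0 Z=0
-- IRQ taken; context saved, return-PC = 3 --

SAVED = 0x0b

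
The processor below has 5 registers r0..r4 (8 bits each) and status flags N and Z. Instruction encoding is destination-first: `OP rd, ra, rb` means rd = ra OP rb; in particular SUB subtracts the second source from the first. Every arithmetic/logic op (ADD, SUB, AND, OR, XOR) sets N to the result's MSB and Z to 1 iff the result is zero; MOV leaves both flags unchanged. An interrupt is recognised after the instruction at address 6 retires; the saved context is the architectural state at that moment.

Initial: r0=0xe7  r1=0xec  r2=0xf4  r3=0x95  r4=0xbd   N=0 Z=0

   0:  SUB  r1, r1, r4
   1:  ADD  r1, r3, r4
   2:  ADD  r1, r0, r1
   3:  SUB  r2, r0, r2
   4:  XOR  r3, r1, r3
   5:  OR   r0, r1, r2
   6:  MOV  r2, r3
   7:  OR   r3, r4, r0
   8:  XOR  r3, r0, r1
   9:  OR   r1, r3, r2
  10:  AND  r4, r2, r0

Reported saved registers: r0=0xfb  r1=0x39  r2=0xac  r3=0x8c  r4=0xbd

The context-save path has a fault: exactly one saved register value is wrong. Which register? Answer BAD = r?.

after  0: r0=0xe7 r1=0x2f r2=0xf4 r3=0x95 r4=0xbd  N=0 Z=0
after  1: r0=0xe7 r1=0x52 r2=0xf4 r3=0x95 r4=0xbd  N=0 Z=0
after  2: r0=0xe7 r1=0x39 r2=0xf4 r3=0x95 r4=0xbd  N=0 Z=0
after  3: r0=0xe7 r1=0x39 r2=0xf3 r3=0x95 r4=0xbd  N=1 Z=0
after  4: r0=0xe7 r1=0x39 r2=0xf3 r3=0xac r4=0xbd  N=1 Z=0
after  5: r0=0xfb r1=0x39 r2=0xf3 r3=0xac r4=0xbd  N=1 Z=0
after  6: r0=0xfb r1=0x39 r2=0xac r3=0xac r4=0xbd  N=1 Z=0
-- IRQ taken; context saved, return-PC = 7 --
mismatch: r3: reported 0x8c vs actual 0xac

BAD = r3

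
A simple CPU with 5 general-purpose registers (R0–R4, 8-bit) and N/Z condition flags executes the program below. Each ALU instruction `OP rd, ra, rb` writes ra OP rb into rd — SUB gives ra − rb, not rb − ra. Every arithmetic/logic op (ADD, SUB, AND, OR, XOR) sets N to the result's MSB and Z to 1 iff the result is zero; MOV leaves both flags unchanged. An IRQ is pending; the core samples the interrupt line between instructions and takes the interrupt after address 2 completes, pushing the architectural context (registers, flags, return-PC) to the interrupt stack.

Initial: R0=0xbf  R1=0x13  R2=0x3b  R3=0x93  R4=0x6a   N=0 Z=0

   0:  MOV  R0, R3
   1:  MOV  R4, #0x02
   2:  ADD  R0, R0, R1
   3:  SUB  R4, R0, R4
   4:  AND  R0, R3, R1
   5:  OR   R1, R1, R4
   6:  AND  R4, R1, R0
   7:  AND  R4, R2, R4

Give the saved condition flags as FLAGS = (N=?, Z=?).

FLAGS = (N=1, Z=0)

after  0: R0=0x93 R1=0x13 R2=0x3b R3=0x93 R4=0x6a  N=0 Z=0
after  1: R0=0x93 R1=0x13 R2=0x3b R3=0x93 R4=0x02  N=0 Z=0
after  2: R0=0xa6 R1=0x13 R2=0x3b R3=0x93 R4=0x02  N=1 Z=0
-- IRQ taken; context saved, return-PC = 3 --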